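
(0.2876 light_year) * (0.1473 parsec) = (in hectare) 1.237e+27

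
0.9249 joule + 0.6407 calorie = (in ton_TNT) 8.618e-10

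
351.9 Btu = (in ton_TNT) 8.874e-05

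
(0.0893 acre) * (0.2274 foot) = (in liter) 2.505e+04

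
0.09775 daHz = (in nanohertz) 9.775e+08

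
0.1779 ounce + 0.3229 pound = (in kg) 0.1515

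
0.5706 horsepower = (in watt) 425.5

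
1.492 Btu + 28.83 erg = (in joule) 1574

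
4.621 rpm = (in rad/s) 0.4839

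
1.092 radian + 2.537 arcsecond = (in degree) 62.57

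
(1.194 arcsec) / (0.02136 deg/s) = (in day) 1.797e-07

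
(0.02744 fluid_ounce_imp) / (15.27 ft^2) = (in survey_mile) 3.415e-10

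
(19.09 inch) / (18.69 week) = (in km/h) 1.544e-07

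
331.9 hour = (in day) 13.83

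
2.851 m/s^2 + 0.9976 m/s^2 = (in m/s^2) 3.849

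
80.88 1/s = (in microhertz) 8.088e+07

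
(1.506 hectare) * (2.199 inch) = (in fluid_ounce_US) 2.844e+07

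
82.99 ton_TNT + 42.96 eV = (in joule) 3.472e+11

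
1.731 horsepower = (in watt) 1291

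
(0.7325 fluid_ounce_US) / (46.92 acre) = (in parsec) 3.697e-27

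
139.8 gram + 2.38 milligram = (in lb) 0.3082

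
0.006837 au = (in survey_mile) 6.355e+05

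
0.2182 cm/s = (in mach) 6.408e-06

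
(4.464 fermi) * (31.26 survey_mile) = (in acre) 5.549e-14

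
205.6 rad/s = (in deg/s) 1.178e+04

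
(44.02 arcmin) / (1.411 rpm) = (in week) 1.433e-07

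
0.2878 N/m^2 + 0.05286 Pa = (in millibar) 0.003407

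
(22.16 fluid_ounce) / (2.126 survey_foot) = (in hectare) 1.011e-07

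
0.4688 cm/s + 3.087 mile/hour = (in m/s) 1.385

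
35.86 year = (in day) 1.309e+04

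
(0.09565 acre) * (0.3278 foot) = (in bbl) 243.3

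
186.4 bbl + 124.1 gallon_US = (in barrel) 189.4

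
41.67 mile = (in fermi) 6.706e+19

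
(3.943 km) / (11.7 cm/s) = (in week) 0.05572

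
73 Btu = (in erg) 7.702e+11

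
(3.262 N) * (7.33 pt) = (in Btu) 7.995e-06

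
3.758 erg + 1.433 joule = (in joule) 1.433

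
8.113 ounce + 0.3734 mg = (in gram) 230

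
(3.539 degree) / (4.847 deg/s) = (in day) 8.451e-06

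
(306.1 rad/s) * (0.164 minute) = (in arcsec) 6.213e+08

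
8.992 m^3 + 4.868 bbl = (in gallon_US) 2580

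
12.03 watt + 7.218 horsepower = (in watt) 5394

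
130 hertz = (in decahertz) 13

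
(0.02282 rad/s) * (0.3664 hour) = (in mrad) 3.01e+04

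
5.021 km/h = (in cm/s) 139.5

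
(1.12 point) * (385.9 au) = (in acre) 5.636e+06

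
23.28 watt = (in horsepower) 0.03122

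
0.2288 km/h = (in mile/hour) 0.1422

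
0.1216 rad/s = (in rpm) 1.161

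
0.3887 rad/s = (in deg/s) 22.27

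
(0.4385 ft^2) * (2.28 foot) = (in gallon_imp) 6.227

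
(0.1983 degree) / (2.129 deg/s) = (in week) 1.54e-07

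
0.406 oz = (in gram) 11.51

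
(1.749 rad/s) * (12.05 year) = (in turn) 1.058e+08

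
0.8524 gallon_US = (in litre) 3.227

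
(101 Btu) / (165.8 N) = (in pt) 1.822e+06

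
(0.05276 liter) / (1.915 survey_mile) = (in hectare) 1.712e-12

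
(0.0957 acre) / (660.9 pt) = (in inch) 6.54e+04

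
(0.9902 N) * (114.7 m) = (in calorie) 27.15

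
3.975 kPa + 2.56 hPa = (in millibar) 42.31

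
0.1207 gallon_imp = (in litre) 0.5487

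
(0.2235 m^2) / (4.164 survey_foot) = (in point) 499.2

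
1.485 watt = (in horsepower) 0.001991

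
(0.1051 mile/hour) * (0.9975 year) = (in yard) 1.616e+06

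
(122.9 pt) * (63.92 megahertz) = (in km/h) 9.977e+06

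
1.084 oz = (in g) 30.73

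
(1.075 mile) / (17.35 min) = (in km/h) 5.983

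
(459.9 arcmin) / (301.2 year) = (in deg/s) 8.07e-10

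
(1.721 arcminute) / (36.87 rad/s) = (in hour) 3.772e-09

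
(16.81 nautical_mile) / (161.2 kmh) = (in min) 11.59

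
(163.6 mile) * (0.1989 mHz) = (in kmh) 188.5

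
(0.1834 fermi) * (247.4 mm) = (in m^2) 4.537e-17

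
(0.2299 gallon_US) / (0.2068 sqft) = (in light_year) 4.788e-18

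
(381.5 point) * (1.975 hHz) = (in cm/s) 2658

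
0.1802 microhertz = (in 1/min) 1.081e-05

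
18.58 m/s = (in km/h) 66.89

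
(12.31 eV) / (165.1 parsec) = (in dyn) 3.871e-32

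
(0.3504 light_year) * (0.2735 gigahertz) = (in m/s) 9.067e+23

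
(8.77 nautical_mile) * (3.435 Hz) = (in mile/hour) 1.248e+05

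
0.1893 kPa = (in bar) 0.001893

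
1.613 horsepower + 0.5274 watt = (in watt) 1203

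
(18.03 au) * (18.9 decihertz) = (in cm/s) 5.098e+14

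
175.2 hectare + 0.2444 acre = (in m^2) 1.753e+06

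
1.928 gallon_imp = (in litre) 8.765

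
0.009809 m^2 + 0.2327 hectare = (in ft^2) 2.505e+04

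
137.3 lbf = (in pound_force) 137.3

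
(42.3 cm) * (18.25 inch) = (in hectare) 1.961e-05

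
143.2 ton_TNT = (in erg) 5.991e+18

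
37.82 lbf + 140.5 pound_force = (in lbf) 178.3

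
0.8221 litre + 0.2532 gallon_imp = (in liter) 1.973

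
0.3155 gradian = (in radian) 0.004956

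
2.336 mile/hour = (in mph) 2.336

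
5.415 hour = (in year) 0.0006182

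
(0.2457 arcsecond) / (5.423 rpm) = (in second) 2.098e-06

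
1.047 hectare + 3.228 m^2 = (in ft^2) 1.127e+05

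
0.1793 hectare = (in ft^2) 1.93e+04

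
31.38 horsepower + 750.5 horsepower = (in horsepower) 781.9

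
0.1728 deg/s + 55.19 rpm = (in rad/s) 5.782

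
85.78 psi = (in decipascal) 5.914e+06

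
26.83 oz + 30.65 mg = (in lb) 1.677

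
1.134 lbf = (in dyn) 5.044e+05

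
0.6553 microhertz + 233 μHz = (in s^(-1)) 0.0002337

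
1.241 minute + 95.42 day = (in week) 13.63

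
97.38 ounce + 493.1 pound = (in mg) 2.264e+08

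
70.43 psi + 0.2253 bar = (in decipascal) 5.081e+06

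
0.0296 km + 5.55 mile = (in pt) 2.54e+07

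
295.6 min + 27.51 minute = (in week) 0.03205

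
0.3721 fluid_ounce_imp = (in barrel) 6.65e-05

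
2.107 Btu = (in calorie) 531.3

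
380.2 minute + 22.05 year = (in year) 22.05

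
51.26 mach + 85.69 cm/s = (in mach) 51.26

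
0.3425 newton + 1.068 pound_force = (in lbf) 1.145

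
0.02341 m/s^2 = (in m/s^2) 0.02341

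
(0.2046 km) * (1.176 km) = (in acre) 59.46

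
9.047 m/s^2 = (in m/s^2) 9.047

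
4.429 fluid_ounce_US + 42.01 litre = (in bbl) 0.2651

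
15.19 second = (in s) 15.19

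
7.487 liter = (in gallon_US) 1.978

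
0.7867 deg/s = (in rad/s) 0.01373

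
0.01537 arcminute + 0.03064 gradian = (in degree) 0.02783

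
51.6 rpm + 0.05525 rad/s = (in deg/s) 312.8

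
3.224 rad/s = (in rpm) 30.79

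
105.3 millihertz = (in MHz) 1.053e-07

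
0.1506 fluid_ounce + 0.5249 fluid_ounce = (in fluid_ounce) 0.6755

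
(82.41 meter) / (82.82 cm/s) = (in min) 1.658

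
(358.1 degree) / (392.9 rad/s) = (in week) 2.63e-08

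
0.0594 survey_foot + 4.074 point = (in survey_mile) 1.214e-05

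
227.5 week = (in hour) 3.822e+04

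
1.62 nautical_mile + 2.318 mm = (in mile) 1.864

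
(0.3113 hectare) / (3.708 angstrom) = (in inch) 3.305e+14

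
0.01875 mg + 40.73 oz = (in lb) 2.546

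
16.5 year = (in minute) 8.672e+06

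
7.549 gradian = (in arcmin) 407.6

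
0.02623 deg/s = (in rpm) 0.004372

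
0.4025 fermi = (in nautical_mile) 2.173e-19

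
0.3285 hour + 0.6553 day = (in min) 963.3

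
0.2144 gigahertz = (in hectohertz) 2.144e+06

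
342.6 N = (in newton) 342.6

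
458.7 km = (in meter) 4.587e+05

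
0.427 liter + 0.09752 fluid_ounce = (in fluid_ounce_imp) 15.13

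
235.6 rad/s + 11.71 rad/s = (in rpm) 2362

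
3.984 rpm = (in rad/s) 0.4172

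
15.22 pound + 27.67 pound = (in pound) 42.89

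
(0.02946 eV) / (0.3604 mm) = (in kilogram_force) 1.335e-18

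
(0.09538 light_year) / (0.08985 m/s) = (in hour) 2.79e+12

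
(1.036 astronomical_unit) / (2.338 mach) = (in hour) 5.408e+04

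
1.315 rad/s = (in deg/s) 75.34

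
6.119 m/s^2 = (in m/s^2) 6.119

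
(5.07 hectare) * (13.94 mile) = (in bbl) 7.154e+09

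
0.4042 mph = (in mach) 0.0005307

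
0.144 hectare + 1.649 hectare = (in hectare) 1.793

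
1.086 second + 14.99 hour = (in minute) 899.4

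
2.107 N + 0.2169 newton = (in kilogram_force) 0.237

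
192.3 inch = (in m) 4.884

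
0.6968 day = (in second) 6.02e+04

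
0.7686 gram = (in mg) 768.6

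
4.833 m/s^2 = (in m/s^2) 4.833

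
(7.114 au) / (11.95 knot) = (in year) 5489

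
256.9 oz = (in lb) 16.06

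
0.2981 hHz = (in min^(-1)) 1789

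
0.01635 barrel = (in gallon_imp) 0.5718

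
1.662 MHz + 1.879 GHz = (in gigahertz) 1.881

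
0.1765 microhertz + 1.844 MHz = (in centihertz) 1.844e+08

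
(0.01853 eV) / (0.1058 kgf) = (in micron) 2.861e-15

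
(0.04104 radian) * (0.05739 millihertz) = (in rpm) 2.249e-05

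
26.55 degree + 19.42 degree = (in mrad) 802.3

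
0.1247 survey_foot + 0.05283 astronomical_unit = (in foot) 2.593e+10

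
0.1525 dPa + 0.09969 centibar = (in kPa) 0.09971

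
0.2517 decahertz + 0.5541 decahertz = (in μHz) 8.058e+06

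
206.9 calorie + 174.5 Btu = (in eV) 1.155e+24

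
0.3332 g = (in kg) 0.0003332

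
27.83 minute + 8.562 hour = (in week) 0.05373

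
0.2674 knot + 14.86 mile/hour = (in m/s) 6.781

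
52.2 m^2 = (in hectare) 0.00522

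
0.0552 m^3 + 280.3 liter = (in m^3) 0.3355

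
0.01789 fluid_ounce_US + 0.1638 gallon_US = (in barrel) 0.003903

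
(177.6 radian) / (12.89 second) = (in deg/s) 789.4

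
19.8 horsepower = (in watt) 1.476e+04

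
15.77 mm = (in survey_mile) 9.799e-06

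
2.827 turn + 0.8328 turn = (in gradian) 1464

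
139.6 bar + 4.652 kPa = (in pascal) 1.396e+07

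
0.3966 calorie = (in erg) 1.659e+07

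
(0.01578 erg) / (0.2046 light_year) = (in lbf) 1.833e-25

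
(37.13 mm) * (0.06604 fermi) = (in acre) 6.059e-22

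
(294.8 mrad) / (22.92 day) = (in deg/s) 8.529e-06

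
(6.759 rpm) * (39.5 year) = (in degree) 5.052e+10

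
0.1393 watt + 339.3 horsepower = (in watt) 2.53e+05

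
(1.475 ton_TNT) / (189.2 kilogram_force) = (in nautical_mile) 1796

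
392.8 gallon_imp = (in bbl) 11.23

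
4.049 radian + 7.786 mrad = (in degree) 232.4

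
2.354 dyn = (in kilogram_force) 2.4e-06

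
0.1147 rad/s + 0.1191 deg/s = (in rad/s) 0.1168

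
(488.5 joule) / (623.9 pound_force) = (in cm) 17.6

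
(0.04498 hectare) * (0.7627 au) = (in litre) 5.132e+16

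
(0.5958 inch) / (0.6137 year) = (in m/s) 7.819e-10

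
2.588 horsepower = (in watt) 1930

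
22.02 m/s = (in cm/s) 2202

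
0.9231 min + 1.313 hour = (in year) 0.0001516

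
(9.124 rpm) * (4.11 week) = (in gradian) 1.512e+08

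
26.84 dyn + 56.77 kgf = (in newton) 556.7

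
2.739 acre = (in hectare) 1.108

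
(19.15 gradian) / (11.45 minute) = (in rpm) 0.004181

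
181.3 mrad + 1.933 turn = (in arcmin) 4.238e+04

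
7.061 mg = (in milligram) 7.061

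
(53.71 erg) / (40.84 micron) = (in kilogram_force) 0.01341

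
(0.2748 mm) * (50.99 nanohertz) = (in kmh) 5.044e-11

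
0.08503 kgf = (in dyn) 8.339e+04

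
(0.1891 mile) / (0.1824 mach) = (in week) 8.102e-06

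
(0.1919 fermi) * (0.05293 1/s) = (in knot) 1.974e-17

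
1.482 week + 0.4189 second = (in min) 1.494e+04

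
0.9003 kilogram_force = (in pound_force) 1.985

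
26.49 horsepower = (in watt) 1.975e+04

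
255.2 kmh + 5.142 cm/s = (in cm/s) 7094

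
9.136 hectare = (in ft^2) 9.834e+05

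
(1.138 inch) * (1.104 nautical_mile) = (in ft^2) 636.1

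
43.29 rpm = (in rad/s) 4.533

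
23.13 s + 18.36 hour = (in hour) 18.37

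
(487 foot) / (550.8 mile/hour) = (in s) 0.6028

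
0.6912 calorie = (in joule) 2.892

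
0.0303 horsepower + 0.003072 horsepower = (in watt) 24.89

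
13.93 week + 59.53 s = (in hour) 2340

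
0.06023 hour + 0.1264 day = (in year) 0.0003532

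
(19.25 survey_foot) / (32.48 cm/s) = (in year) 5.728e-07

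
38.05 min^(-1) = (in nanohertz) 6.342e+08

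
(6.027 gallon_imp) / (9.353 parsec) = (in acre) 2.346e-23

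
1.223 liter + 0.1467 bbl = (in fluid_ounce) 830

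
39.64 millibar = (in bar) 0.03964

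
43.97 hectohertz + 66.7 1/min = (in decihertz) 4.398e+04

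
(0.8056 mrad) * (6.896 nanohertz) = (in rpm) 5.305e-11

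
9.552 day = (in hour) 229.2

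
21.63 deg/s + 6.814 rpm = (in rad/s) 1.091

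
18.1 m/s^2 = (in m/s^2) 18.1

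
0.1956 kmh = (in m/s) 0.05433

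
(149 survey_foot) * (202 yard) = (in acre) 2.073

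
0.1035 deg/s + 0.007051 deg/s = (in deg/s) 0.1106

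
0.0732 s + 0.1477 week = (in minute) 1489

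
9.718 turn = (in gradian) 3887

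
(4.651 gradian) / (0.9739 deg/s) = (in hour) 0.001194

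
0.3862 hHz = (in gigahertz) 3.862e-08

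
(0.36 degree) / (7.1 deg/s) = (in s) 0.0507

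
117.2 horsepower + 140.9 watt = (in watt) 8.754e+04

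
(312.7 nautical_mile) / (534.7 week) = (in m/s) 0.001791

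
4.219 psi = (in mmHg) 218.2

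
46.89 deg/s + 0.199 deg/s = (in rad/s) 0.8219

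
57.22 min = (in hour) 0.9537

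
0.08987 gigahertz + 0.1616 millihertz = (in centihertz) 8.987e+09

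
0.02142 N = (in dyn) 2142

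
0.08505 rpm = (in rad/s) 0.008906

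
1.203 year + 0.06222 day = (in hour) 1.054e+04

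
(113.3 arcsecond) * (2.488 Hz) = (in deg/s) 0.0783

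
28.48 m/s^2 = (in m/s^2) 28.48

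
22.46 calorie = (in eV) 5.865e+20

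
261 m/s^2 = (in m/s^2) 261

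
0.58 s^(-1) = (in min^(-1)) 34.8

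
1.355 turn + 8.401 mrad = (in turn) 1.356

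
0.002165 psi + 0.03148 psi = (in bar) 0.00232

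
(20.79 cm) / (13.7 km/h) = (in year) 1.732e-09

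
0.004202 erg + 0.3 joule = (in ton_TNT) 7.17e-11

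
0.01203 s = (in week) 1.989e-08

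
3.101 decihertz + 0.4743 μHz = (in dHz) 3.101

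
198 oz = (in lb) 12.38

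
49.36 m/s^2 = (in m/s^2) 49.36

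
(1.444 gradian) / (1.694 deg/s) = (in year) 2.433e-08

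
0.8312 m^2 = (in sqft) 8.947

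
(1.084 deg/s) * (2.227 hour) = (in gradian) 9656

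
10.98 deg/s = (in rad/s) 0.1916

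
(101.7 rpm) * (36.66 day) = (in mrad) 3.373e+10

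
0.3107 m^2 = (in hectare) 3.107e-05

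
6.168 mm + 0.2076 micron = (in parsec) 1.999e-19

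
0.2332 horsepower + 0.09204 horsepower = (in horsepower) 0.3252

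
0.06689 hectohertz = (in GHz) 6.689e-09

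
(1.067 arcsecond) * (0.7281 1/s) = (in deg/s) 0.0002158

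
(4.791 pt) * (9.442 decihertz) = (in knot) 0.003102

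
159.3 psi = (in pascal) 1.098e+06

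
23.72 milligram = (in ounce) 0.0008367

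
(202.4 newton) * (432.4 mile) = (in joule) 1.408e+08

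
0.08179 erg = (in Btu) 7.752e-12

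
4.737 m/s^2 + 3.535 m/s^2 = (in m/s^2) 8.272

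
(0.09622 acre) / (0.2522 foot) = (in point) 1.436e+07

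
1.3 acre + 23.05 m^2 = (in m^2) 5284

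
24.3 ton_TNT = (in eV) 6.346e+29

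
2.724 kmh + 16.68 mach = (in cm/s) 5.68e+05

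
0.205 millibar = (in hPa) 0.205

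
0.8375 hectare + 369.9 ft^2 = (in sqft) 9.052e+04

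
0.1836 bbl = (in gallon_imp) 6.421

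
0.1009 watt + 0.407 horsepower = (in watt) 303.6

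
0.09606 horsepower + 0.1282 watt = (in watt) 71.76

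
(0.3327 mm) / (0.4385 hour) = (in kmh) 7.587e-07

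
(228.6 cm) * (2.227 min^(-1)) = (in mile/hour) 0.1898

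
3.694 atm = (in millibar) 3743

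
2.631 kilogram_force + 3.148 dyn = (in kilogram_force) 2.631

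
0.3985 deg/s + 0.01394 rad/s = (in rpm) 0.1995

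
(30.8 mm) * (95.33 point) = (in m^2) 0.001036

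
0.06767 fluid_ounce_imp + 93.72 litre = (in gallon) 24.76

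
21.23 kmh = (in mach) 0.01732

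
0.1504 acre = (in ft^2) 6551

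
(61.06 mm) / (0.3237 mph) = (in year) 1.338e-08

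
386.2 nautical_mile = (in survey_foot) 2.347e+06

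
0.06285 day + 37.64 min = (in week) 0.01271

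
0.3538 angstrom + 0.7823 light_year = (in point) 2.098e+19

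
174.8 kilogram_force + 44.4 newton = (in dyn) 1.759e+08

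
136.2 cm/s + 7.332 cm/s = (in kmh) 5.167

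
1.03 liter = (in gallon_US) 0.2721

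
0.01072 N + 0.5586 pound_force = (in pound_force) 0.561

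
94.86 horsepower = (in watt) 7.074e+04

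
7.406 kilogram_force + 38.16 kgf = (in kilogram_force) 45.57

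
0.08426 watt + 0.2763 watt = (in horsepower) 0.0004835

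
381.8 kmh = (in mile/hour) 237.2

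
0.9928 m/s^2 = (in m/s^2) 0.9928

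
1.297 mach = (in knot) 858.5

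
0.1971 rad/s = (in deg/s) 11.29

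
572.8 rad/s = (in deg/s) 3.282e+04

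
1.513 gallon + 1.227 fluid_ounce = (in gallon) 1.523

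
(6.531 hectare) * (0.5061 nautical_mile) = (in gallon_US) 1.617e+10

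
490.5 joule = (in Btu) 0.4649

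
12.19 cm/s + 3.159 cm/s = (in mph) 0.3433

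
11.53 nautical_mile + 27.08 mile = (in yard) 7.101e+04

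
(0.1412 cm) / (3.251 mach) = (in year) 4.045e-14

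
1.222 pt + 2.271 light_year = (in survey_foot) 7.049e+16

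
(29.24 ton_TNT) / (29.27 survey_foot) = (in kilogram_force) 1.398e+09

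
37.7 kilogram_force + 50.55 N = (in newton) 420.3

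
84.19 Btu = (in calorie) 2.123e+04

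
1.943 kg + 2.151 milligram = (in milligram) 1.943e+06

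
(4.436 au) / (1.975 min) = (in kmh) 2.016e+10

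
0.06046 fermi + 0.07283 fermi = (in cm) 1.333e-14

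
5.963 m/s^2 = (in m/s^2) 5.963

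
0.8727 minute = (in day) 0.000606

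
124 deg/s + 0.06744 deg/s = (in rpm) 20.68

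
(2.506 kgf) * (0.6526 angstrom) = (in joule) 1.604e-09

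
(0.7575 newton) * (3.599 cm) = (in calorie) 0.006516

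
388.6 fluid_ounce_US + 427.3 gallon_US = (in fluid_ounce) 5.508e+04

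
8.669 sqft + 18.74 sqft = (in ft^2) 27.41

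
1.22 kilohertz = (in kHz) 1.22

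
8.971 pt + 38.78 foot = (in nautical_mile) 0.006384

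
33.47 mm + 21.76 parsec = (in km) 6.714e+14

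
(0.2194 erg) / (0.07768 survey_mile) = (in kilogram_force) 1.79e-11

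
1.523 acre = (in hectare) 0.6163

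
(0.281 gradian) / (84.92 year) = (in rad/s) 1.648e-12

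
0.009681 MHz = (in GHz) 9.681e-06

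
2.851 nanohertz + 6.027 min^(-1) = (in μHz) 1.005e+05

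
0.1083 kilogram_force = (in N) 1.062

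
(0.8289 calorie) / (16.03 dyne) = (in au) 1.446e-07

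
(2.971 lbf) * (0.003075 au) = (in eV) 3.794e+28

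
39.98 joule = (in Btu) 0.03789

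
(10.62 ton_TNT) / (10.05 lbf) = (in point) 2.817e+12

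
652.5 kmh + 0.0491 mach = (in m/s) 198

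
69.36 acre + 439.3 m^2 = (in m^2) 2.811e+05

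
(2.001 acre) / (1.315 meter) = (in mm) 6.158e+06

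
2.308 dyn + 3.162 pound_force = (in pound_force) 3.162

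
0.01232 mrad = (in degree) 0.0007059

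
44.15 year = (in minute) 2.321e+07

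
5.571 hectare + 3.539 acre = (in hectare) 7.003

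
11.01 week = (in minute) 1.11e+05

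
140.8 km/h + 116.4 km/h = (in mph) 159.8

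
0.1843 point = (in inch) 0.00256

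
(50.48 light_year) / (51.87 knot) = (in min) 2.983e+14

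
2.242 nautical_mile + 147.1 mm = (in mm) 4.152e+06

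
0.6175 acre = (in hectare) 0.2499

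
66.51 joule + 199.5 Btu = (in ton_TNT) 5.032e-05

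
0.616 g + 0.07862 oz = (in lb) 0.006272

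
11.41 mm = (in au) 7.627e-14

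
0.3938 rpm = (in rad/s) 0.04124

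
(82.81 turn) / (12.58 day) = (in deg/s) 0.02743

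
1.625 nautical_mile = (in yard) 3291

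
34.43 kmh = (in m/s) 9.564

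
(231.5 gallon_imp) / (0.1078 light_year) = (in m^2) 1.032e-15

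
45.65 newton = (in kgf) 4.655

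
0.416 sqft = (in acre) 9.55e-06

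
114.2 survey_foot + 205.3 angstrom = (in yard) 38.07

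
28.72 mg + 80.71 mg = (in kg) 0.0001094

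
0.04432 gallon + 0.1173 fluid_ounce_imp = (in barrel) 0.001076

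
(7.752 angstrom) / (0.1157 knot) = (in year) 4.13e-16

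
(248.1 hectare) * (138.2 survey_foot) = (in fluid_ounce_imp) 3.678e+12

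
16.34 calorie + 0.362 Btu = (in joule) 450.3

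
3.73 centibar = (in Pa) 3730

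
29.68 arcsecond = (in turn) 2.29e-05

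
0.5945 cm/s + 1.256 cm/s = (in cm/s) 1.851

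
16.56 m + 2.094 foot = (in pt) 4.875e+04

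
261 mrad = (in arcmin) 897.3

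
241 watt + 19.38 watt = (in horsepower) 0.3492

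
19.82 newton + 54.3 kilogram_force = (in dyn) 5.523e+07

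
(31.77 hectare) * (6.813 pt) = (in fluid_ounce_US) 2.582e+07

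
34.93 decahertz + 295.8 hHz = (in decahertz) 2993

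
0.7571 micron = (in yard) 8.28e-07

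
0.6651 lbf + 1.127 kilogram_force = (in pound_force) 3.15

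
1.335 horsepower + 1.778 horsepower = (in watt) 2321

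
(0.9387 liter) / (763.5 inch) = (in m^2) 4.84e-05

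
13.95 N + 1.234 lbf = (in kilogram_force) 1.982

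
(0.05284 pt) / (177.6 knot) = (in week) 3.373e-13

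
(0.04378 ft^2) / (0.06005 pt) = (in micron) 1.92e+08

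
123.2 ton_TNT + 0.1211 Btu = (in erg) 5.155e+18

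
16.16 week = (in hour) 2715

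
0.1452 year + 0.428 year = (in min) 3.013e+05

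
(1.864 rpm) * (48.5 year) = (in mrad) 2.986e+11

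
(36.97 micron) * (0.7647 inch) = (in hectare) 7.181e-11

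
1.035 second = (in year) 3.282e-08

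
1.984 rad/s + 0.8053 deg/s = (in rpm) 19.08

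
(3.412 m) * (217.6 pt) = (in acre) 6.472e-05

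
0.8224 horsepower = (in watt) 613.3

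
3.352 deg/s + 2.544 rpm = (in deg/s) 18.62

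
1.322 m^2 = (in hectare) 0.0001322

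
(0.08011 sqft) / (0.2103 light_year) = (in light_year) 3.954e-34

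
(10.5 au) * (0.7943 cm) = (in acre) 3.083e+06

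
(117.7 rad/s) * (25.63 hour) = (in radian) 1.086e+07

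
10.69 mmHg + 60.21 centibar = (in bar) 0.6164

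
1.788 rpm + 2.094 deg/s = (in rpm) 2.137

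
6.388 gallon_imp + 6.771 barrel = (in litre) 1106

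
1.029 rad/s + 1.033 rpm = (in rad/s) 1.137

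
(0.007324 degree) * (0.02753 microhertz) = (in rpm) 3.36e-11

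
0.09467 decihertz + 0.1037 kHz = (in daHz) 10.37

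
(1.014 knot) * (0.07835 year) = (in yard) 1.41e+06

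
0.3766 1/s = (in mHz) 376.6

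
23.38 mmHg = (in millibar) 31.17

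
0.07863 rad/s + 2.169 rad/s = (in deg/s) 128.8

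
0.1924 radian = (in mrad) 192.4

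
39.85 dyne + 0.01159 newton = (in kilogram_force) 0.001222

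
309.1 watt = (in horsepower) 0.4145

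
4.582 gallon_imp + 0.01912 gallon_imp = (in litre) 20.92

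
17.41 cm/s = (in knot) 0.3384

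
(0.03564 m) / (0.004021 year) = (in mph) 6.287e-07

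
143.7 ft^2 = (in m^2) 13.35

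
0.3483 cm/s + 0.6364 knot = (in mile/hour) 0.7401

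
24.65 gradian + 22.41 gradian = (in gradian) 47.06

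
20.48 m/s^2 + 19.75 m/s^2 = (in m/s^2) 40.23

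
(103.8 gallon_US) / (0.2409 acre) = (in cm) 0.0403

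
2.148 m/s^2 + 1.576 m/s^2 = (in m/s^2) 3.724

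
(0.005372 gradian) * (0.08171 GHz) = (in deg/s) 3.951e+05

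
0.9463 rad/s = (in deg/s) 54.22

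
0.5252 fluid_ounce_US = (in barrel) 9.769e-05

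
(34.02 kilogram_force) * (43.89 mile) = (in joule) 2.357e+07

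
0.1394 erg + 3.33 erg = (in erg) 3.469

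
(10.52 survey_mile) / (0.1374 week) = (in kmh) 0.7334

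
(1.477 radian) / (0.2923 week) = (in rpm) 7.978e-05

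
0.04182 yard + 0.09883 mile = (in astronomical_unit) 1.063e-09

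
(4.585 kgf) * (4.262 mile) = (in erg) 3.084e+12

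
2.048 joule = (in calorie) 0.4895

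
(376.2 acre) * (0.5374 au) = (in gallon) 3.233e+19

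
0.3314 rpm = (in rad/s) 0.0347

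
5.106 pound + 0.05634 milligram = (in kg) 2.316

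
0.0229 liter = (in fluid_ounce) 0.7743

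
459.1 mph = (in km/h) 738.8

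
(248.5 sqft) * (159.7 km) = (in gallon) 9.74e+08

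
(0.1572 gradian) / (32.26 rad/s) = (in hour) 2.126e-08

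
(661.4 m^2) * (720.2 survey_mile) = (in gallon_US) 2.025e+11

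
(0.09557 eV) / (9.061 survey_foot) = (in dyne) 5.544e-16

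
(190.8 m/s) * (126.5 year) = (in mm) 7.612e+14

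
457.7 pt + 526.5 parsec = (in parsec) 526.5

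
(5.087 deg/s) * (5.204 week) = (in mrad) 2.794e+08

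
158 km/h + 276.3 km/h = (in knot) 234.5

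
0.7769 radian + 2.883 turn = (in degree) 1082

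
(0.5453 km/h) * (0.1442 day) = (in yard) 2064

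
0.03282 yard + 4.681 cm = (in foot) 0.252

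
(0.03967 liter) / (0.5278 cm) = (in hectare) 7.516e-07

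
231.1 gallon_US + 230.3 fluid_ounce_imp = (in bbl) 5.544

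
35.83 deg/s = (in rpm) 5.972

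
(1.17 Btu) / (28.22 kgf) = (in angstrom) 4.461e+10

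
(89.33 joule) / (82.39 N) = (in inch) 42.69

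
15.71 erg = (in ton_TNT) 3.755e-16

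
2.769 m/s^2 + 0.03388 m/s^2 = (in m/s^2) 2.803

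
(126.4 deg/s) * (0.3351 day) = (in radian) 6.387e+04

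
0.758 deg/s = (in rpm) 0.1263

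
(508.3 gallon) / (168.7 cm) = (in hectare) 0.0001141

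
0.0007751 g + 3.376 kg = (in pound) 7.443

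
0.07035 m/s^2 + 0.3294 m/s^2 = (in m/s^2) 0.3998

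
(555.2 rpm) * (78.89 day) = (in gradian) 2.523e+10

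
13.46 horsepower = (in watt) 1.004e+04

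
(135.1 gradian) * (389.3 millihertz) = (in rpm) 7.889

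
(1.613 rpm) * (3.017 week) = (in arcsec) 6.357e+10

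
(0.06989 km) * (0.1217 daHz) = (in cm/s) 8506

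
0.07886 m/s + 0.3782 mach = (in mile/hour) 288.2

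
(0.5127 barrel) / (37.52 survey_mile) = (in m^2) 1.35e-06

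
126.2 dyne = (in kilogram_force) 0.0001287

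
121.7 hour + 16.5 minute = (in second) 4.391e+05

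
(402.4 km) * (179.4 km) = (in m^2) 7.219e+10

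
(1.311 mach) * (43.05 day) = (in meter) 1.66e+09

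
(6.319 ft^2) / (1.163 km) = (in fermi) 5.048e+11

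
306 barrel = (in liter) 4.865e+04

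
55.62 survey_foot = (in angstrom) 1.695e+11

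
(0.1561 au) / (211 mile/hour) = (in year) 7.85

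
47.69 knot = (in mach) 0.07205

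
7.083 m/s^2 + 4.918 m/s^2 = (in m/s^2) 12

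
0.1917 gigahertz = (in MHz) 191.7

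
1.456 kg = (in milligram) 1.456e+06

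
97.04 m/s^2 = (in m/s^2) 97.04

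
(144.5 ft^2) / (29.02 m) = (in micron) 4.626e+05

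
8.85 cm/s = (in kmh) 0.3186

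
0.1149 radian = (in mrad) 114.9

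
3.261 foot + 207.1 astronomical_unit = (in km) 3.098e+10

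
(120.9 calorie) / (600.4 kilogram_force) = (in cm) 8.591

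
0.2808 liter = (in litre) 0.2808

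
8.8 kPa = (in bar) 0.088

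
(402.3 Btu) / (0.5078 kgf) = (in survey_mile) 52.96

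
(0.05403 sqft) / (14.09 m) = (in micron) 356.2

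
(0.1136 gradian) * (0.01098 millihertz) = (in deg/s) 1.123e-06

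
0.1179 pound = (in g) 53.48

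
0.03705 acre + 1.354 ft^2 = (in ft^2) 1615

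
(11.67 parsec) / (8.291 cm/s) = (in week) 7.181e+12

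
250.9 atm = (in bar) 254.2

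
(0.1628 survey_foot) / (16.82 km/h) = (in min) 0.000177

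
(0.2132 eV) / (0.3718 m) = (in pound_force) 2.065e-20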